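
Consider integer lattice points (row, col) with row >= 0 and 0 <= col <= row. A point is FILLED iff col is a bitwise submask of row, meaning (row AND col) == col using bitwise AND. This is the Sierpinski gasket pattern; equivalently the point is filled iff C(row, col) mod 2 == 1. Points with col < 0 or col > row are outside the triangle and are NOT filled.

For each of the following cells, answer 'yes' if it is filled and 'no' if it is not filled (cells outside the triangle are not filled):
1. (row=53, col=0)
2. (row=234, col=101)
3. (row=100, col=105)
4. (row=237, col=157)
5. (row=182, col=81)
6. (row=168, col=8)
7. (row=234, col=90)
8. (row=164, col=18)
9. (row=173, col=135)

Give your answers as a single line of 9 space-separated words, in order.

(53,0): row=0b110101, col=0b0, row AND col = 0b0 = 0; 0 == 0 -> filled
(234,101): row=0b11101010, col=0b1100101, row AND col = 0b1100000 = 96; 96 != 101 -> empty
(100,105): col outside [0, 100] -> not filled
(237,157): row=0b11101101, col=0b10011101, row AND col = 0b10001101 = 141; 141 != 157 -> empty
(182,81): row=0b10110110, col=0b1010001, row AND col = 0b10000 = 16; 16 != 81 -> empty
(168,8): row=0b10101000, col=0b1000, row AND col = 0b1000 = 8; 8 == 8 -> filled
(234,90): row=0b11101010, col=0b1011010, row AND col = 0b1001010 = 74; 74 != 90 -> empty
(164,18): row=0b10100100, col=0b10010, row AND col = 0b0 = 0; 0 != 18 -> empty
(173,135): row=0b10101101, col=0b10000111, row AND col = 0b10000101 = 133; 133 != 135 -> empty

Answer: yes no no no no yes no no no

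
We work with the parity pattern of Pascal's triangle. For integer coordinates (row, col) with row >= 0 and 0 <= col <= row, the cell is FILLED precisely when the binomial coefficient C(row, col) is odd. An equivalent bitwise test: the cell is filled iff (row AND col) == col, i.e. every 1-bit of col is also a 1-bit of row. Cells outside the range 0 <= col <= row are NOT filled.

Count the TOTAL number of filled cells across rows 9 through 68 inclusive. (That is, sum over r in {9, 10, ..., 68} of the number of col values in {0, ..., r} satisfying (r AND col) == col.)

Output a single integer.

Answer: 722

Derivation:
r9=1001 pc2: +4 =4
r10=1010 pc2: +4 =8
r11=1011 pc3: +8 =16
r12=1100 pc2: +4 =20
r13=1101 pc3: +8 =28
r14=1110 pc3: +8 =36
r15=1111 pc4: +16 =52
r16=10000 pc1: +2 =54
r17=10001 pc2: +4 =58
r18=10010 pc2: +4 =62
r19=10011 pc3: +8 =70
r20=10100 pc2: +4 =74
r21=10101 pc3: +8 =82
r22=10110 pc3: +8 =90
r23=10111 pc4: +16 =106
r24=11000 pc2: +4 =110
r25=11001 pc3: +8 =118
r26=11010 pc3: +8 =126
r27=11011 pc4: +16 =142
r28=11100 pc3: +8 =150
r29=11101 pc4: +16 =166
r30=11110 pc4: +16 =182
r31=11111 pc5: +32 =214
r32=100000 pc1: +2 =216
r33=100001 pc2: +4 =220
r34=100010 pc2: +4 =224
r35=100011 pc3: +8 =232
r36=100100 pc2: +4 =236
r37=100101 pc3: +8 =244
r38=100110 pc3: +8 =252
r39=100111 pc4: +16 =268
r40=101000 pc2: +4 =272
r41=101001 pc3: +8 =280
r42=101010 pc3: +8 =288
r43=101011 pc4: +16 =304
r44=101100 pc3: +8 =312
r45=101101 pc4: +16 =328
r46=101110 pc4: +16 =344
r47=101111 pc5: +32 =376
r48=110000 pc2: +4 =380
r49=110001 pc3: +8 =388
r50=110010 pc3: +8 =396
r51=110011 pc4: +16 =412
r52=110100 pc3: +8 =420
r53=110101 pc4: +16 =436
r54=110110 pc4: +16 =452
r55=110111 pc5: +32 =484
r56=111000 pc3: +8 =492
r57=111001 pc4: +16 =508
r58=111010 pc4: +16 =524
r59=111011 pc5: +32 =556
r60=111100 pc4: +16 =572
r61=111101 pc5: +32 =604
r62=111110 pc5: +32 =636
r63=111111 pc6: +64 =700
r64=1000000 pc1: +2 =702
r65=1000001 pc2: +4 =706
r66=1000010 pc2: +4 =710
r67=1000011 pc3: +8 =718
r68=1000100 pc2: +4 =722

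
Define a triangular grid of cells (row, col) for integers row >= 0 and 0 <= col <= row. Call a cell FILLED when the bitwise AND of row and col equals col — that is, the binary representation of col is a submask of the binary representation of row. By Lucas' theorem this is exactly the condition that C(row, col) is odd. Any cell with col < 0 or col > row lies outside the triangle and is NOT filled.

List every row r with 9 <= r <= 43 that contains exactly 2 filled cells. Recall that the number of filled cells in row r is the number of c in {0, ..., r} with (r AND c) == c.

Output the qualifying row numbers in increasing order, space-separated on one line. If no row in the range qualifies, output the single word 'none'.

Answer: 16 32

Derivation:
Row r has 2^popcount(r) filled cells, so we need popcount(r) = log2(2) = 1.
Scan r = 9..43 and keep those with exactly 1 one-bits:
r=9=1001 popcount=2 -> skip
r=10=1010 popcount=2 -> skip
r=11=1011 popcount=3 -> skip
r=12=1100 popcount=2 -> skip
r=13=1101 popcount=3 -> skip
r=14=1110 popcount=3 -> skip
r=15=1111 popcount=4 -> skip
r=16=10000 popcount=1 -> KEEP
r=17=10001 popcount=2 -> skip
r=18=10010 popcount=2 -> skip
r=19=10011 popcount=3 -> skip
r=20=10100 popcount=2 -> skip
r=21=10101 popcount=3 -> skip
r=22=10110 popcount=3 -> skip
r=23=10111 popcount=4 -> skip
r=24=11000 popcount=2 -> skip
r=25=11001 popcount=3 -> skip
r=26=11010 popcount=3 -> skip
r=27=11011 popcount=4 -> skip
r=28=11100 popcount=3 -> skip
r=29=11101 popcount=4 -> skip
r=30=11110 popcount=4 -> skip
r=31=11111 popcount=5 -> skip
r=32=100000 popcount=1 -> KEEP
r=33=100001 popcount=2 -> skip
r=34=100010 popcount=2 -> skip
r=35=100011 popcount=3 -> skip
r=36=100100 popcount=2 -> skip
r=37=100101 popcount=3 -> skip
r=38=100110 popcount=3 -> skip
r=39=100111 popcount=4 -> skip
r=40=101000 popcount=2 -> skip
r=41=101001 popcount=3 -> skip
r=42=101010 popcount=3 -> skip
r=43=101011 popcount=4 -> skip
Kept rows: 16 32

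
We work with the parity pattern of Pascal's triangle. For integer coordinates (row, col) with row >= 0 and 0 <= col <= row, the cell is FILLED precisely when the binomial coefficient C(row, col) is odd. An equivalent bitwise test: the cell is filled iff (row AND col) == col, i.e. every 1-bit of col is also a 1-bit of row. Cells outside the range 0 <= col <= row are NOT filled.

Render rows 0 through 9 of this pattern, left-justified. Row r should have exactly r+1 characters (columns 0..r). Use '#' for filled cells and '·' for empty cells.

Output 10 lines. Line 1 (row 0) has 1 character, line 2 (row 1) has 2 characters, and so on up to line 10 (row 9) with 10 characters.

Answer: #
##
#·#
####
#···#
##··##
#·#·#·#
########
#·······#
##······##

Derivation:
r0=0: #
r1=1: ##
r2=10: #·#
r3=11: ####
r4=100: #···#
r5=101: ##··##
r6=110: #·#·#·#
r7=111: ########
r8=1000: #·······#
r9=1001: ##······##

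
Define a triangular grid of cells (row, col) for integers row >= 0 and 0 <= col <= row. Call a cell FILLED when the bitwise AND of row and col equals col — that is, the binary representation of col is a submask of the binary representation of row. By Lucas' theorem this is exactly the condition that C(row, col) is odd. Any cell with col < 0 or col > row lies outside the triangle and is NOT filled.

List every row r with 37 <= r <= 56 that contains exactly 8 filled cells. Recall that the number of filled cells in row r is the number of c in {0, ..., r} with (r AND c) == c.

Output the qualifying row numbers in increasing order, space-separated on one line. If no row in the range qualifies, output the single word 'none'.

Row r has 2^popcount(r) filled cells, so we need popcount(r) = log2(8) = 3.
Scan r = 37..56 and keep those with exactly 3 one-bits:
r=37=100101 popcount=3 -> KEEP
r=38=100110 popcount=3 -> KEEP
r=39=100111 popcount=4 -> skip
r=40=101000 popcount=2 -> skip
r=41=101001 popcount=3 -> KEEP
r=42=101010 popcount=3 -> KEEP
r=43=101011 popcount=4 -> skip
r=44=101100 popcount=3 -> KEEP
r=45=101101 popcount=4 -> skip
r=46=101110 popcount=4 -> skip
r=47=101111 popcount=5 -> skip
r=48=110000 popcount=2 -> skip
r=49=110001 popcount=3 -> KEEP
r=50=110010 popcount=3 -> KEEP
r=51=110011 popcount=4 -> skip
r=52=110100 popcount=3 -> KEEP
r=53=110101 popcount=4 -> skip
r=54=110110 popcount=4 -> skip
r=55=110111 popcount=5 -> skip
r=56=111000 popcount=3 -> KEEP
Kept rows: 37 38 41 42 44 49 50 52 56

Answer: 37 38 41 42 44 49 50 52 56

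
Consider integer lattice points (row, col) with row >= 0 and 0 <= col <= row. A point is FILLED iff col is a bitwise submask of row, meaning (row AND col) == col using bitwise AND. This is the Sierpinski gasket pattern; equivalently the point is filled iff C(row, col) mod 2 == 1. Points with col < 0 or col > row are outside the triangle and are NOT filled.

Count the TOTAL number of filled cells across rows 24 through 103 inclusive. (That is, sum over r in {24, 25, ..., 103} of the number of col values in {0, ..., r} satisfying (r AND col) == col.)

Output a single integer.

Answer: 1188

Derivation:
r24=11000 pc2: +4 =4
r25=11001 pc3: +8 =12
r26=11010 pc3: +8 =20
r27=11011 pc4: +16 =36
r28=11100 pc3: +8 =44
r29=11101 pc4: +16 =60
r30=11110 pc4: +16 =76
r31=11111 pc5: +32 =108
r32=100000 pc1: +2 =110
r33=100001 pc2: +4 =114
r34=100010 pc2: +4 =118
r35=100011 pc3: +8 =126
r36=100100 pc2: +4 =130
r37=100101 pc3: +8 =138
r38=100110 pc3: +8 =146
r39=100111 pc4: +16 =162
r40=101000 pc2: +4 =166
r41=101001 pc3: +8 =174
r42=101010 pc3: +8 =182
r43=101011 pc4: +16 =198
r44=101100 pc3: +8 =206
r45=101101 pc4: +16 =222
r46=101110 pc4: +16 =238
r47=101111 pc5: +32 =270
r48=110000 pc2: +4 =274
r49=110001 pc3: +8 =282
r50=110010 pc3: +8 =290
r51=110011 pc4: +16 =306
r52=110100 pc3: +8 =314
r53=110101 pc4: +16 =330
r54=110110 pc4: +16 =346
r55=110111 pc5: +32 =378
r56=111000 pc3: +8 =386
r57=111001 pc4: +16 =402
r58=111010 pc4: +16 =418
r59=111011 pc5: +32 =450
r60=111100 pc4: +16 =466
r61=111101 pc5: +32 =498
r62=111110 pc5: +32 =530
r63=111111 pc6: +64 =594
r64=1000000 pc1: +2 =596
r65=1000001 pc2: +4 =600
r66=1000010 pc2: +4 =604
r67=1000011 pc3: +8 =612
r68=1000100 pc2: +4 =616
r69=1000101 pc3: +8 =624
r70=1000110 pc3: +8 =632
r71=1000111 pc4: +16 =648
r72=1001000 pc2: +4 =652
r73=1001001 pc3: +8 =660
r74=1001010 pc3: +8 =668
r75=1001011 pc4: +16 =684
r76=1001100 pc3: +8 =692
r77=1001101 pc4: +16 =708
r78=1001110 pc4: +16 =724
r79=1001111 pc5: +32 =756
r80=1010000 pc2: +4 =760
r81=1010001 pc3: +8 =768
r82=1010010 pc3: +8 =776
r83=1010011 pc4: +16 =792
r84=1010100 pc3: +8 =800
r85=1010101 pc4: +16 =816
r86=1010110 pc4: +16 =832
r87=1010111 pc5: +32 =864
r88=1011000 pc3: +8 =872
r89=1011001 pc4: +16 =888
r90=1011010 pc4: +16 =904
r91=1011011 pc5: +32 =936
r92=1011100 pc4: +16 =952
r93=1011101 pc5: +32 =984
r94=1011110 pc5: +32 =1016
r95=1011111 pc6: +64 =1080
r96=1100000 pc2: +4 =1084
r97=1100001 pc3: +8 =1092
r98=1100010 pc3: +8 =1100
r99=1100011 pc4: +16 =1116
r100=1100100 pc3: +8 =1124
r101=1100101 pc4: +16 =1140
r102=1100110 pc4: +16 =1156
r103=1100111 pc5: +32 =1188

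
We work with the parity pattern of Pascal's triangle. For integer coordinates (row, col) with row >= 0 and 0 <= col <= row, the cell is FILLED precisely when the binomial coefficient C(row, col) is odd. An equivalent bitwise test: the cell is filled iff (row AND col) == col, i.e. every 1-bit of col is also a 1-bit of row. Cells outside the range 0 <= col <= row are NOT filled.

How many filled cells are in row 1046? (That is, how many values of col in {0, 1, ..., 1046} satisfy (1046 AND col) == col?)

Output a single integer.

Answer: 16

Derivation:
1046 in binary = 10000010110
popcount(1046) = number of 1-bits in 10000010110 = 4
A col c satisfies (1046 AND c) == c iff every set bit of c is also set in 1046; each of the 4 set bits of 1046 can independently be on or off in c.
count = 2^4 = 16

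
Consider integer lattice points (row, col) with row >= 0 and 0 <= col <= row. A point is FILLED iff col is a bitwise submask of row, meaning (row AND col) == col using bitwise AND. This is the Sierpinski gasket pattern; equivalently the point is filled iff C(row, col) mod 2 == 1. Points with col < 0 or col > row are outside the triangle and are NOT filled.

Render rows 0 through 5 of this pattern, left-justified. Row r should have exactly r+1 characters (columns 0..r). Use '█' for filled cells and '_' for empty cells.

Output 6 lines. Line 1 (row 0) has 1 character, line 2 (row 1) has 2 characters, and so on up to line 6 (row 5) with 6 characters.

r0=0: █
r1=1: ██
r2=10: █_█
r3=11: ████
r4=100: █___█
r5=101: ██__██

Answer: █
██
█_█
████
█___█
██__██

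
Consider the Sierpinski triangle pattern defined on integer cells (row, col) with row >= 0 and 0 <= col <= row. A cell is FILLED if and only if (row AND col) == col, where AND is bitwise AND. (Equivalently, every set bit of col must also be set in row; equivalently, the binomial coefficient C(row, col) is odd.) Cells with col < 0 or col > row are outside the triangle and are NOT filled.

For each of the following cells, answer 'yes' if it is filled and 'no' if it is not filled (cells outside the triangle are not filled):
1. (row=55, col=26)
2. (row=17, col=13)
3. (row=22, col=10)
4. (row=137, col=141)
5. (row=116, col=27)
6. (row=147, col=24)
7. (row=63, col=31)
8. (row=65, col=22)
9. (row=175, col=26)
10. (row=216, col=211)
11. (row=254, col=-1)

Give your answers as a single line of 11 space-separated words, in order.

Answer: no no no no no no yes no no no no

Derivation:
(55,26): row=0b110111, col=0b11010, row AND col = 0b10010 = 18; 18 != 26 -> empty
(17,13): row=0b10001, col=0b1101, row AND col = 0b1 = 1; 1 != 13 -> empty
(22,10): row=0b10110, col=0b1010, row AND col = 0b10 = 2; 2 != 10 -> empty
(137,141): col outside [0, 137] -> not filled
(116,27): row=0b1110100, col=0b11011, row AND col = 0b10000 = 16; 16 != 27 -> empty
(147,24): row=0b10010011, col=0b11000, row AND col = 0b10000 = 16; 16 != 24 -> empty
(63,31): row=0b111111, col=0b11111, row AND col = 0b11111 = 31; 31 == 31 -> filled
(65,22): row=0b1000001, col=0b10110, row AND col = 0b0 = 0; 0 != 22 -> empty
(175,26): row=0b10101111, col=0b11010, row AND col = 0b1010 = 10; 10 != 26 -> empty
(216,211): row=0b11011000, col=0b11010011, row AND col = 0b11010000 = 208; 208 != 211 -> empty
(254,-1): col outside [0, 254] -> not filled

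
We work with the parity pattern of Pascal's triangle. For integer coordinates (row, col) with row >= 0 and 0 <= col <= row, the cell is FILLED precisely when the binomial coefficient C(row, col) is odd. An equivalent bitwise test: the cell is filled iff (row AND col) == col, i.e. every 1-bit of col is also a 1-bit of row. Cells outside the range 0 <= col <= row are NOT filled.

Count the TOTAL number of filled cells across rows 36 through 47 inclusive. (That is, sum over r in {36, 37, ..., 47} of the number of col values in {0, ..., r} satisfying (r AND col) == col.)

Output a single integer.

Answer: 144

Derivation:
r36=100100 pc2: +4 =4
r37=100101 pc3: +8 =12
r38=100110 pc3: +8 =20
r39=100111 pc4: +16 =36
r40=101000 pc2: +4 =40
r41=101001 pc3: +8 =48
r42=101010 pc3: +8 =56
r43=101011 pc4: +16 =72
r44=101100 pc3: +8 =80
r45=101101 pc4: +16 =96
r46=101110 pc4: +16 =112
r47=101111 pc5: +32 =144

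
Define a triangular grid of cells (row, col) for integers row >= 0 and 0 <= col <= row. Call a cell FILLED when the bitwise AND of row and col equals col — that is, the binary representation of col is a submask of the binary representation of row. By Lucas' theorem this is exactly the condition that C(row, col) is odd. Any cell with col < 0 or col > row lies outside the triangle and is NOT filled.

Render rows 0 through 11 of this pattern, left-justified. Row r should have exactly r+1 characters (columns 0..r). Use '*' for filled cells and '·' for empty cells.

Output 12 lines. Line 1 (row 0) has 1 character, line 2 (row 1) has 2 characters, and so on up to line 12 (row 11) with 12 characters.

r0=0: *
r1=1: **
r2=10: *·*
r3=11: ****
r4=100: *···*
r5=101: **··**
r6=110: *·*·*·*
r7=111: ********
r8=1000: *·······*
r9=1001: **······**
r10=1010: *·*·····*·*
r11=1011: ****····****

Answer: *
**
*·*
****
*···*
**··**
*·*·*·*
********
*·······*
**······**
*·*·····*·*
****····****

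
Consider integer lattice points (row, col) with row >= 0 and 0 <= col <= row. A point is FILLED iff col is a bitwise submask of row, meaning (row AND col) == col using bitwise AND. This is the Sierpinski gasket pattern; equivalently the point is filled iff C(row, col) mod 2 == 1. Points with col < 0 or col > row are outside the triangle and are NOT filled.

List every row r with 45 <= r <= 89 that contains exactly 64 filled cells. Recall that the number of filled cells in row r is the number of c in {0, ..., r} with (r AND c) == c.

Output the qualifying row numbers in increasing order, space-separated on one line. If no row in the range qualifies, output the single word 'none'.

Row r has 2^popcount(r) filled cells, so we need popcount(r) = log2(64) = 6.
Scan r = 45..89 and keep those with exactly 6 one-bits:
r=45=101101 popcount=4 -> skip
r=46=101110 popcount=4 -> skip
r=47=101111 popcount=5 -> skip
r=48=110000 popcount=2 -> skip
r=49=110001 popcount=3 -> skip
r=50=110010 popcount=3 -> skip
r=51=110011 popcount=4 -> skip
r=52=110100 popcount=3 -> skip
r=53=110101 popcount=4 -> skip
r=54=110110 popcount=4 -> skip
r=55=110111 popcount=5 -> skip
r=56=111000 popcount=3 -> skip
r=57=111001 popcount=4 -> skip
r=58=111010 popcount=4 -> skip
r=59=111011 popcount=5 -> skip
r=60=111100 popcount=4 -> skip
r=61=111101 popcount=5 -> skip
r=62=111110 popcount=5 -> skip
r=63=111111 popcount=6 -> KEEP
r=64=1000000 popcount=1 -> skip
r=65=1000001 popcount=2 -> skip
r=66=1000010 popcount=2 -> skip
r=67=1000011 popcount=3 -> skip
r=68=1000100 popcount=2 -> skip
r=69=1000101 popcount=3 -> skip
r=70=1000110 popcount=3 -> skip
r=71=1000111 popcount=4 -> skip
r=72=1001000 popcount=2 -> skip
r=73=1001001 popcount=3 -> skip
r=74=1001010 popcount=3 -> skip
r=75=1001011 popcount=4 -> skip
r=76=1001100 popcount=3 -> skip
r=77=1001101 popcount=4 -> skip
r=78=1001110 popcount=4 -> skip
r=79=1001111 popcount=5 -> skip
r=80=1010000 popcount=2 -> skip
r=81=1010001 popcount=3 -> skip
r=82=1010010 popcount=3 -> skip
r=83=1010011 popcount=4 -> skip
r=84=1010100 popcount=3 -> skip
r=85=1010101 popcount=4 -> skip
r=86=1010110 popcount=4 -> skip
r=87=1010111 popcount=5 -> skip
r=88=1011000 popcount=3 -> skip
r=89=1011001 popcount=4 -> skip
Kept rows: 63

Answer: 63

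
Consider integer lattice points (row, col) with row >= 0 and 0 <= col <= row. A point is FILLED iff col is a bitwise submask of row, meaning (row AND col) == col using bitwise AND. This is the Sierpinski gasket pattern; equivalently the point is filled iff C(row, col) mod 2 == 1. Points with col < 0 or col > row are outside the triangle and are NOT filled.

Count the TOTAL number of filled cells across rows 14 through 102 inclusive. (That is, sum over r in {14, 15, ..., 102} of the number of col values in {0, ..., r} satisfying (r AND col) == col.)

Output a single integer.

r14=1110 pc3: +8 =8
r15=1111 pc4: +16 =24
r16=10000 pc1: +2 =26
r17=10001 pc2: +4 =30
r18=10010 pc2: +4 =34
r19=10011 pc3: +8 =42
r20=10100 pc2: +4 =46
r21=10101 pc3: +8 =54
r22=10110 pc3: +8 =62
r23=10111 pc4: +16 =78
r24=11000 pc2: +4 =82
r25=11001 pc3: +8 =90
r26=11010 pc3: +8 =98
r27=11011 pc4: +16 =114
r28=11100 pc3: +8 =122
r29=11101 pc4: +16 =138
r30=11110 pc4: +16 =154
r31=11111 pc5: +32 =186
r32=100000 pc1: +2 =188
r33=100001 pc2: +4 =192
r34=100010 pc2: +4 =196
r35=100011 pc3: +8 =204
r36=100100 pc2: +4 =208
r37=100101 pc3: +8 =216
r38=100110 pc3: +8 =224
r39=100111 pc4: +16 =240
r40=101000 pc2: +4 =244
r41=101001 pc3: +8 =252
r42=101010 pc3: +8 =260
r43=101011 pc4: +16 =276
r44=101100 pc3: +8 =284
r45=101101 pc4: +16 =300
r46=101110 pc4: +16 =316
r47=101111 pc5: +32 =348
r48=110000 pc2: +4 =352
r49=110001 pc3: +8 =360
r50=110010 pc3: +8 =368
r51=110011 pc4: +16 =384
r52=110100 pc3: +8 =392
r53=110101 pc4: +16 =408
r54=110110 pc4: +16 =424
r55=110111 pc5: +32 =456
r56=111000 pc3: +8 =464
r57=111001 pc4: +16 =480
r58=111010 pc4: +16 =496
r59=111011 pc5: +32 =528
r60=111100 pc4: +16 =544
r61=111101 pc5: +32 =576
r62=111110 pc5: +32 =608
r63=111111 pc6: +64 =672
r64=1000000 pc1: +2 =674
r65=1000001 pc2: +4 =678
r66=1000010 pc2: +4 =682
r67=1000011 pc3: +8 =690
r68=1000100 pc2: +4 =694
r69=1000101 pc3: +8 =702
r70=1000110 pc3: +8 =710
r71=1000111 pc4: +16 =726
r72=1001000 pc2: +4 =730
r73=1001001 pc3: +8 =738
r74=1001010 pc3: +8 =746
r75=1001011 pc4: +16 =762
r76=1001100 pc3: +8 =770
r77=1001101 pc4: +16 =786
r78=1001110 pc4: +16 =802
r79=1001111 pc5: +32 =834
r80=1010000 pc2: +4 =838
r81=1010001 pc3: +8 =846
r82=1010010 pc3: +8 =854
r83=1010011 pc4: +16 =870
r84=1010100 pc3: +8 =878
r85=1010101 pc4: +16 =894
r86=1010110 pc4: +16 =910
r87=1010111 pc5: +32 =942
r88=1011000 pc3: +8 =950
r89=1011001 pc4: +16 =966
r90=1011010 pc4: +16 =982
r91=1011011 pc5: +32 =1014
r92=1011100 pc4: +16 =1030
r93=1011101 pc5: +32 =1062
r94=1011110 pc5: +32 =1094
r95=1011111 pc6: +64 =1158
r96=1100000 pc2: +4 =1162
r97=1100001 pc3: +8 =1170
r98=1100010 pc3: +8 =1178
r99=1100011 pc4: +16 =1194
r100=1100100 pc3: +8 =1202
r101=1100101 pc4: +16 =1218
r102=1100110 pc4: +16 =1234

Answer: 1234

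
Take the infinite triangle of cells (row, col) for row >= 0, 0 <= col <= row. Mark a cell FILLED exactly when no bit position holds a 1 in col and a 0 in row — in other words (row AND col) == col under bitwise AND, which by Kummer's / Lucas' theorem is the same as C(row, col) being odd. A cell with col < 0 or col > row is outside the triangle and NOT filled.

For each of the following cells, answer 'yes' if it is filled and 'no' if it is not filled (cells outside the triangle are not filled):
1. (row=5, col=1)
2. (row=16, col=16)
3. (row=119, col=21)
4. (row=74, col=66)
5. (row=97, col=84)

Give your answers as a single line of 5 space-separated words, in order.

Answer: yes yes yes yes no

Derivation:
(5,1): row=0b101, col=0b1, row AND col = 0b1 = 1; 1 == 1 -> filled
(16,16): row=0b10000, col=0b10000, row AND col = 0b10000 = 16; 16 == 16 -> filled
(119,21): row=0b1110111, col=0b10101, row AND col = 0b10101 = 21; 21 == 21 -> filled
(74,66): row=0b1001010, col=0b1000010, row AND col = 0b1000010 = 66; 66 == 66 -> filled
(97,84): row=0b1100001, col=0b1010100, row AND col = 0b1000000 = 64; 64 != 84 -> empty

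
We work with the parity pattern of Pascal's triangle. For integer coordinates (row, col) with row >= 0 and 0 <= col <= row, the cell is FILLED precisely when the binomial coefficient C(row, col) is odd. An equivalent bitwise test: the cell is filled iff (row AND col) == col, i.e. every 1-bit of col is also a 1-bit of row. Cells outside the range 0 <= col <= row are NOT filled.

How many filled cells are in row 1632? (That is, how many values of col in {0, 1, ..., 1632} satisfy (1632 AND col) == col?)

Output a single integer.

Answer: 16

Derivation:
1632 in binary = 11001100000
popcount(1632) = number of 1-bits in 11001100000 = 4
A col c satisfies (1632 AND c) == c iff every set bit of c is also set in 1632; each of the 4 set bits of 1632 can independently be on or off in c.
count = 2^4 = 16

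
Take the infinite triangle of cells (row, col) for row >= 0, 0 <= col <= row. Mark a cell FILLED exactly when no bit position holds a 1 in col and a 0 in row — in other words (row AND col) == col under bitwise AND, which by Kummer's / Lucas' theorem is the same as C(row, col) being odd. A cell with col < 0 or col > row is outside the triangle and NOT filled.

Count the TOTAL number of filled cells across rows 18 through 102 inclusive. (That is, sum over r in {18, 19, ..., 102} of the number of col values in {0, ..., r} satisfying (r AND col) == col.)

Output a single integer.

r18=10010 pc2: +4 =4
r19=10011 pc3: +8 =12
r20=10100 pc2: +4 =16
r21=10101 pc3: +8 =24
r22=10110 pc3: +8 =32
r23=10111 pc4: +16 =48
r24=11000 pc2: +4 =52
r25=11001 pc3: +8 =60
r26=11010 pc3: +8 =68
r27=11011 pc4: +16 =84
r28=11100 pc3: +8 =92
r29=11101 pc4: +16 =108
r30=11110 pc4: +16 =124
r31=11111 pc5: +32 =156
r32=100000 pc1: +2 =158
r33=100001 pc2: +4 =162
r34=100010 pc2: +4 =166
r35=100011 pc3: +8 =174
r36=100100 pc2: +4 =178
r37=100101 pc3: +8 =186
r38=100110 pc3: +8 =194
r39=100111 pc4: +16 =210
r40=101000 pc2: +4 =214
r41=101001 pc3: +8 =222
r42=101010 pc3: +8 =230
r43=101011 pc4: +16 =246
r44=101100 pc3: +8 =254
r45=101101 pc4: +16 =270
r46=101110 pc4: +16 =286
r47=101111 pc5: +32 =318
r48=110000 pc2: +4 =322
r49=110001 pc3: +8 =330
r50=110010 pc3: +8 =338
r51=110011 pc4: +16 =354
r52=110100 pc3: +8 =362
r53=110101 pc4: +16 =378
r54=110110 pc4: +16 =394
r55=110111 pc5: +32 =426
r56=111000 pc3: +8 =434
r57=111001 pc4: +16 =450
r58=111010 pc4: +16 =466
r59=111011 pc5: +32 =498
r60=111100 pc4: +16 =514
r61=111101 pc5: +32 =546
r62=111110 pc5: +32 =578
r63=111111 pc6: +64 =642
r64=1000000 pc1: +2 =644
r65=1000001 pc2: +4 =648
r66=1000010 pc2: +4 =652
r67=1000011 pc3: +8 =660
r68=1000100 pc2: +4 =664
r69=1000101 pc3: +8 =672
r70=1000110 pc3: +8 =680
r71=1000111 pc4: +16 =696
r72=1001000 pc2: +4 =700
r73=1001001 pc3: +8 =708
r74=1001010 pc3: +8 =716
r75=1001011 pc4: +16 =732
r76=1001100 pc3: +8 =740
r77=1001101 pc4: +16 =756
r78=1001110 pc4: +16 =772
r79=1001111 pc5: +32 =804
r80=1010000 pc2: +4 =808
r81=1010001 pc3: +8 =816
r82=1010010 pc3: +8 =824
r83=1010011 pc4: +16 =840
r84=1010100 pc3: +8 =848
r85=1010101 pc4: +16 =864
r86=1010110 pc4: +16 =880
r87=1010111 pc5: +32 =912
r88=1011000 pc3: +8 =920
r89=1011001 pc4: +16 =936
r90=1011010 pc4: +16 =952
r91=1011011 pc5: +32 =984
r92=1011100 pc4: +16 =1000
r93=1011101 pc5: +32 =1032
r94=1011110 pc5: +32 =1064
r95=1011111 pc6: +64 =1128
r96=1100000 pc2: +4 =1132
r97=1100001 pc3: +8 =1140
r98=1100010 pc3: +8 =1148
r99=1100011 pc4: +16 =1164
r100=1100100 pc3: +8 =1172
r101=1100101 pc4: +16 =1188
r102=1100110 pc4: +16 =1204

Answer: 1204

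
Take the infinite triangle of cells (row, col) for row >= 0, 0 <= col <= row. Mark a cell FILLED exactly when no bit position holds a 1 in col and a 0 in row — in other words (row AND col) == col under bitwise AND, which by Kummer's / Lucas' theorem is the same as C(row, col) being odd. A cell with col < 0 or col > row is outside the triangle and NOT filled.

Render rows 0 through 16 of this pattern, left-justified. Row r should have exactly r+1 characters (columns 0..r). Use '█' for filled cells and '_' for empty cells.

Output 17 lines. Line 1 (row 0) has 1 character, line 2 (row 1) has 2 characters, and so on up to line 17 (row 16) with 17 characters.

r0=0: █
r1=1: ██
r2=10: █_█
r3=11: ████
r4=100: █___█
r5=101: ██__██
r6=110: █_█_█_█
r7=111: ████████
r8=1000: █_______█
r9=1001: ██______██
r10=1010: █_█_____█_█
r11=1011: ████____████
r12=1100: █___█___█___█
r13=1101: ██__██__██__██
r14=1110: █_█_█_█_█_█_█_█
r15=1111: ████████████████
r16=10000: █_______________█

Answer: █
██
█_█
████
█___█
██__██
█_█_█_█
████████
█_______█
██______██
█_█_____█_█
████____████
█___█___█___█
██__██__██__██
█_█_█_█_█_█_█_█
████████████████
█_______________█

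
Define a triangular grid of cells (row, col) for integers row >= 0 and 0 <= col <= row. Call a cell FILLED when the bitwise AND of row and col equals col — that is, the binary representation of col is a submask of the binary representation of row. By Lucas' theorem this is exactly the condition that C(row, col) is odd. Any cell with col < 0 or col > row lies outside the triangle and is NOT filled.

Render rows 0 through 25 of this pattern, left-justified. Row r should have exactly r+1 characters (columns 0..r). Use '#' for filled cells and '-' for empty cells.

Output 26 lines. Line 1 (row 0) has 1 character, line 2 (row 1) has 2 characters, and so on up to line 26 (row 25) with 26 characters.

r0=0: #
r1=1: ##
r2=10: #-#
r3=11: ####
r4=100: #---#
r5=101: ##--##
r6=110: #-#-#-#
r7=111: ########
r8=1000: #-------#
r9=1001: ##------##
r10=1010: #-#-----#-#
r11=1011: ####----####
r12=1100: #---#---#---#
r13=1101: ##--##--##--##
r14=1110: #-#-#-#-#-#-#-#
r15=1111: ################
r16=10000: #---------------#
r17=10001: ##--------------##
r18=10010: #-#-------------#-#
r19=10011: ####------------####
r20=10100: #---#-----------#---#
r21=10101: ##--##----------##--##
r22=10110: #-#-#-#---------#-#-#-#
r23=10111: ########--------########
r24=11000: #-------#-------#-------#
r25=11001: ##------##------##------##

Answer: #
##
#-#
####
#---#
##--##
#-#-#-#
########
#-------#
##------##
#-#-----#-#
####----####
#---#---#---#
##--##--##--##
#-#-#-#-#-#-#-#
################
#---------------#
##--------------##
#-#-------------#-#
####------------####
#---#-----------#---#
##--##----------##--##
#-#-#-#---------#-#-#-#
########--------########
#-------#-------#-------#
##------##------##------##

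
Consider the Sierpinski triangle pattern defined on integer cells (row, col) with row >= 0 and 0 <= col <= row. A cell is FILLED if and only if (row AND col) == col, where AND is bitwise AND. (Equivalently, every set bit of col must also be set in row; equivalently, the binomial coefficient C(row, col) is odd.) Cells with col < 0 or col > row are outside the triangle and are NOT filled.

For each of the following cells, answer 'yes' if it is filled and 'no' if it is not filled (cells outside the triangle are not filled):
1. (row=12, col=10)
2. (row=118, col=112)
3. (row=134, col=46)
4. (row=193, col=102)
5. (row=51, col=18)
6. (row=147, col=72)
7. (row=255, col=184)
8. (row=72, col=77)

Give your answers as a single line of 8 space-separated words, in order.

Answer: no yes no no yes no yes no

Derivation:
(12,10): row=0b1100, col=0b1010, row AND col = 0b1000 = 8; 8 != 10 -> empty
(118,112): row=0b1110110, col=0b1110000, row AND col = 0b1110000 = 112; 112 == 112 -> filled
(134,46): row=0b10000110, col=0b101110, row AND col = 0b110 = 6; 6 != 46 -> empty
(193,102): row=0b11000001, col=0b1100110, row AND col = 0b1000000 = 64; 64 != 102 -> empty
(51,18): row=0b110011, col=0b10010, row AND col = 0b10010 = 18; 18 == 18 -> filled
(147,72): row=0b10010011, col=0b1001000, row AND col = 0b0 = 0; 0 != 72 -> empty
(255,184): row=0b11111111, col=0b10111000, row AND col = 0b10111000 = 184; 184 == 184 -> filled
(72,77): col outside [0, 72] -> not filled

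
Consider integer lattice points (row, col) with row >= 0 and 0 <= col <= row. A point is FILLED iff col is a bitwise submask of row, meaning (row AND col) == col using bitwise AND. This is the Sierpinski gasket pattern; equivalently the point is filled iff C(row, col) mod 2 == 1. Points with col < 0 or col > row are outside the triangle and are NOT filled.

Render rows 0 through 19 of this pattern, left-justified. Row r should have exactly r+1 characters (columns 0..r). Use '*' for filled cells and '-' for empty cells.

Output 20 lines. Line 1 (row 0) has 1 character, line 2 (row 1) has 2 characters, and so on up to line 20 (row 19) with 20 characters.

r0=0: *
r1=1: **
r2=10: *-*
r3=11: ****
r4=100: *---*
r5=101: **--**
r6=110: *-*-*-*
r7=111: ********
r8=1000: *-------*
r9=1001: **------**
r10=1010: *-*-----*-*
r11=1011: ****----****
r12=1100: *---*---*---*
r13=1101: **--**--**--**
r14=1110: *-*-*-*-*-*-*-*
r15=1111: ****************
r16=10000: *---------------*
r17=10001: **--------------**
r18=10010: *-*-------------*-*
r19=10011: ****------------****

Answer: *
**
*-*
****
*---*
**--**
*-*-*-*
********
*-------*
**------**
*-*-----*-*
****----****
*---*---*---*
**--**--**--**
*-*-*-*-*-*-*-*
****************
*---------------*
**--------------**
*-*-------------*-*
****------------****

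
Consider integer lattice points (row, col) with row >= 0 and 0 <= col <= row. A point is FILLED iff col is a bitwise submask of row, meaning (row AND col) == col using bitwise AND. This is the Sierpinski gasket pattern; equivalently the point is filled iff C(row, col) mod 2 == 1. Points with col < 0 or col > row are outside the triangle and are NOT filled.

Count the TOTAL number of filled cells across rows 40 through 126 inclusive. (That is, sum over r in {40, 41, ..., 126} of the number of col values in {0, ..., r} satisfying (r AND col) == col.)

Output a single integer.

r40=101000 pc2: +4 =4
r41=101001 pc3: +8 =12
r42=101010 pc3: +8 =20
r43=101011 pc4: +16 =36
r44=101100 pc3: +8 =44
r45=101101 pc4: +16 =60
r46=101110 pc4: +16 =76
r47=101111 pc5: +32 =108
r48=110000 pc2: +4 =112
r49=110001 pc3: +8 =120
r50=110010 pc3: +8 =128
r51=110011 pc4: +16 =144
r52=110100 pc3: +8 =152
r53=110101 pc4: +16 =168
r54=110110 pc4: +16 =184
r55=110111 pc5: +32 =216
r56=111000 pc3: +8 =224
r57=111001 pc4: +16 =240
r58=111010 pc4: +16 =256
r59=111011 pc5: +32 =288
r60=111100 pc4: +16 =304
r61=111101 pc5: +32 =336
r62=111110 pc5: +32 =368
r63=111111 pc6: +64 =432
r64=1000000 pc1: +2 =434
r65=1000001 pc2: +4 =438
r66=1000010 pc2: +4 =442
r67=1000011 pc3: +8 =450
r68=1000100 pc2: +4 =454
r69=1000101 pc3: +8 =462
r70=1000110 pc3: +8 =470
r71=1000111 pc4: +16 =486
r72=1001000 pc2: +4 =490
r73=1001001 pc3: +8 =498
r74=1001010 pc3: +8 =506
r75=1001011 pc4: +16 =522
r76=1001100 pc3: +8 =530
r77=1001101 pc4: +16 =546
r78=1001110 pc4: +16 =562
r79=1001111 pc5: +32 =594
r80=1010000 pc2: +4 =598
r81=1010001 pc3: +8 =606
r82=1010010 pc3: +8 =614
r83=1010011 pc4: +16 =630
r84=1010100 pc3: +8 =638
r85=1010101 pc4: +16 =654
r86=1010110 pc4: +16 =670
r87=1010111 pc5: +32 =702
r88=1011000 pc3: +8 =710
r89=1011001 pc4: +16 =726
r90=1011010 pc4: +16 =742
r91=1011011 pc5: +32 =774
r92=1011100 pc4: +16 =790
r93=1011101 pc5: +32 =822
r94=1011110 pc5: +32 =854
r95=1011111 pc6: +64 =918
r96=1100000 pc2: +4 =922
r97=1100001 pc3: +8 =930
r98=1100010 pc3: +8 =938
r99=1100011 pc4: +16 =954
r100=1100100 pc3: +8 =962
r101=1100101 pc4: +16 =978
r102=1100110 pc4: +16 =994
r103=1100111 pc5: +32 =1026
r104=1101000 pc3: +8 =1034
r105=1101001 pc4: +16 =1050
r106=1101010 pc4: +16 =1066
r107=1101011 pc5: +32 =1098
r108=1101100 pc4: +16 =1114
r109=1101101 pc5: +32 =1146
r110=1101110 pc5: +32 =1178
r111=1101111 pc6: +64 =1242
r112=1110000 pc3: +8 =1250
r113=1110001 pc4: +16 =1266
r114=1110010 pc4: +16 =1282
r115=1110011 pc5: +32 =1314
r116=1110100 pc4: +16 =1330
r117=1110101 pc5: +32 =1362
r118=1110110 pc5: +32 =1394
r119=1110111 pc6: +64 =1458
r120=1111000 pc4: +16 =1474
r121=1111001 pc5: +32 =1506
r122=1111010 pc5: +32 =1538
r123=1111011 pc6: +64 =1602
r124=1111100 pc5: +32 =1634
r125=1111101 pc6: +64 =1698
r126=1111110 pc6: +64 =1762

Answer: 1762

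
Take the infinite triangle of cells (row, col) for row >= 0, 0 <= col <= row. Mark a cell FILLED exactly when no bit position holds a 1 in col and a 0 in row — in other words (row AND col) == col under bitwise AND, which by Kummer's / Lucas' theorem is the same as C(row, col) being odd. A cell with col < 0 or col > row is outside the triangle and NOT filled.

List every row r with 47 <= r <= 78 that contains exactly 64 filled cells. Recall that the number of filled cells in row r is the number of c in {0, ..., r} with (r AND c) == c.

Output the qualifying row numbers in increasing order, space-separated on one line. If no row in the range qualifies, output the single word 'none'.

Answer: 63

Derivation:
Row r has 2^popcount(r) filled cells, so we need popcount(r) = log2(64) = 6.
Scan r = 47..78 and keep those with exactly 6 one-bits:
r=47=101111 popcount=5 -> skip
r=48=110000 popcount=2 -> skip
r=49=110001 popcount=3 -> skip
r=50=110010 popcount=3 -> skip
r=51=110011 popcount=4 -> skip
r=52=110100 popcount=3 -> skip
r=53=110101 popcount=4 -> skip
r=54=110110 popcount=4 -> skip
r=55=110111 popcount=5 -> skip
r=56=111000 popcount=3 -> skip
r=57=111001 popcount=4 -> skip
r=58=111010 popcount=4 -> skip
r=59=111011 popcount=5 -> skip
r=60=111100 popcount=4 -> skip
r=61=111101 popcount=5 -> skip
r=62=111110 popcount=5 -> skip
r=63=111111 popcount=6 -> KEEP
r=64=1000000 popcount=1 -> skip
r=65=1000001 popcount=2 -> skip
r=66=1000010 popcount=2 -> skip
r=67=1000011 popcount=3 -> skip
r=68=1000100 popcount=2 -> skip
r=69=1000101 popcount=3 -> skip
r=70=1000110 popcount=3 -> skip
r=71=1000111 popcount=4 -> skip
r=72=1001000 popcount=2 -> skip
r=73=1001001 popcount=3 -> skip
r=74=1001010 popcount=3 -> skip
r=75=1001011 popcount=4 -> skip
r=76=1001100 popcount=3 -> skip
r=77=1001101 popcount=4 -> skip
r=78=1001110 popcount=4 -> skip
Kept rows: 63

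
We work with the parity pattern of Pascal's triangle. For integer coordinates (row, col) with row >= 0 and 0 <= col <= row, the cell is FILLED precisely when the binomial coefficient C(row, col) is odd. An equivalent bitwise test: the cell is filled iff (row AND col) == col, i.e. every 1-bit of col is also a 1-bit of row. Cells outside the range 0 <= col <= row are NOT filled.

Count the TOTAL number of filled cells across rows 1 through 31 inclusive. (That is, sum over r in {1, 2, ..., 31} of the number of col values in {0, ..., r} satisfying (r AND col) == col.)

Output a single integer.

Answer: 242

Derivation:
r1=1 pc1: +2 =2
r2=10 pc1: +2 =4
r3=11 pc2: +4 =8
r4=100 pc1: +2 =10
r5=101 pc2: +4 =14
r6=110 pc2: +4 =18
r7=111 pc3: +8 =26
r8=1000 pc1: +2 =28
r9=1001 pc2: +4 =32
r10=1010 pc2: +4 =36
r11=1011 pc3: +8 =44
r12=1100 pc2: +4 =48
r13=1101 pc3: +8 =56
r14=1110 pc3: +8 =64
r15=1111 pc4: +16 =80
r16=10000 pc1: +2 =82
r17=10001 pc2: +4 =86
r18=10010 pc2: +4 =90
r19=10011 pc3: +8 =98
r20=10100 pc2: +4 =102
r21=10101 pc3: +8 =110
r22=10110 pc3: +8 =118
r23=10111 pc4: +16 =134
r24=11000 pc2: +4 =138
r25=11001 pc3: +8 =146
r26=11010 pc3: +8 =154
r27=11011 pc4: +16 =170
r28=11100 pc3: +8 =178
r29=11101 pc4: +16 =194
r30=11110 pc4: +16 =210
r31=11111 pc5: +32 =242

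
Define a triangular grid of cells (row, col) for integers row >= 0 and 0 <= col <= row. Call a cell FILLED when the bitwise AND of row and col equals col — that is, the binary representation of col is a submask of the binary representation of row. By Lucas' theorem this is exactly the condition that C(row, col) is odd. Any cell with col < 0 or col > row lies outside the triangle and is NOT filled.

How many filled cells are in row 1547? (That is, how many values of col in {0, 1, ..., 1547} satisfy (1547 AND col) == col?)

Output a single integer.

Answer: 32

Derivation:
1547 in binary = 11000001011
popcount(1547) = number of 1-bits in 11000001011 = 5
A col c satisfies (1547 AND c) == c iff every set bit of c is also set in 1547; each of the 5 set bits of 1547 can independently be on or off in c.
count = 2^5 = 32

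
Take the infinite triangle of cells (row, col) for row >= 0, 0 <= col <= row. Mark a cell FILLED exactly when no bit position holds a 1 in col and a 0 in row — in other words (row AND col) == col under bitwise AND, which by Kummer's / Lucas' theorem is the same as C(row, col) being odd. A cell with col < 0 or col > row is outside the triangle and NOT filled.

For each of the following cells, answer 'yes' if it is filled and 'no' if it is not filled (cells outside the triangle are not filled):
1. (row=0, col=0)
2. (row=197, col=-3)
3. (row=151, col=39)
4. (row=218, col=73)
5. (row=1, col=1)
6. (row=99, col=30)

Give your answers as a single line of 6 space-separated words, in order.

Answer: yes no no no yes no

Derivation:
(0,0): row=0b0, col=0b0, row AND col = 0b0 = 0; 0 == 0 -> filled
(197,-3): col outside [0, 197] -> not filled
(151,39): row=0b10010111, col=0b100111, row AND col = 0b111 = 7; 7 != 39 -> empty
(218,73): row=0b11011010, col=0b1001001, row AND col = 0b1001000 = 72; 72 != 73 -> empty
(1,1): row=0b1, col=0b1, row AND col = 0b1 = 1; 1 == 1 -> filled
(99,30): row=0b1100011, col=0b11110, row AND col = 0b10 = 2; 2 != 30 -> empty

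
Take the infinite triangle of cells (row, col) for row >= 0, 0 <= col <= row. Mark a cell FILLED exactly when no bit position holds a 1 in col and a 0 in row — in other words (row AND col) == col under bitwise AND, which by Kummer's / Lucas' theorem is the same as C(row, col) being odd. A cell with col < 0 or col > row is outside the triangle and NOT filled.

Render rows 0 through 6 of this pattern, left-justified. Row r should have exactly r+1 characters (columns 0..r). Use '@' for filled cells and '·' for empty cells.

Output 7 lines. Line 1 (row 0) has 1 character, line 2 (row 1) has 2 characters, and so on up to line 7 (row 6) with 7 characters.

Answer: @
@@
@·@
@@@@
@···@
@@··@@
@·@·@·@

Derivation:
r0=0: @
r1=1: @@
r2=10: @·@
r3=11: @@@@
r4=100: @···@
r5=101: @@··@@
r6=110: @·@·@·@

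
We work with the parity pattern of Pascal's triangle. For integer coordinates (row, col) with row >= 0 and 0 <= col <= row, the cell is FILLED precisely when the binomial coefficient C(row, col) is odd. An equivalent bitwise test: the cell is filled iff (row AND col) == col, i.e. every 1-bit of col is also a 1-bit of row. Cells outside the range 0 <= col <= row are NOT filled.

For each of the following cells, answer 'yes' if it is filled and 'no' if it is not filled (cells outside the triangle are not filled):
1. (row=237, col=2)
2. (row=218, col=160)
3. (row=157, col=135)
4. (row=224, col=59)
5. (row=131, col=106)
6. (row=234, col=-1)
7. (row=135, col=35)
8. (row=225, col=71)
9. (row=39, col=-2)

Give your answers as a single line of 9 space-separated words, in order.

Answer: no no no no no no no no no

Derivation:
(237,2): row=0b11101101, col=0b10, row AND col = 0b0 = 0; 0 != 2 -> empty
(218,160): row=0b11011010, col=0b10100000, row AND col = 0b10000000 = 128; 128 != 160 -> empty
(157,135): row=0b10011101, col=0b10000111, row AND col = 0b10000101 = 133; 133 != 135 -> empty
(224,59): row=0b11100000, col=0b111011, row AND col = 0b100000 = 32; 32 != 59 -> empty
(131,106): row=0b10000011, col=0b1101010, row AND col = 0b10 = 2; 2 != 106 -> empty
(234,-1): col outside [0, 234] -> not filled
(135,35): row=0b10000111, col=0b100011, row AND col = 0b11 = 3; 3 != 35 -> empty
(225,71): row=0b11100001, col=0b1000111, row AND col = 0b1000001 = 65; 65 != 71 -> empty
(39,-2): col outside [0, 39] -> not filled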